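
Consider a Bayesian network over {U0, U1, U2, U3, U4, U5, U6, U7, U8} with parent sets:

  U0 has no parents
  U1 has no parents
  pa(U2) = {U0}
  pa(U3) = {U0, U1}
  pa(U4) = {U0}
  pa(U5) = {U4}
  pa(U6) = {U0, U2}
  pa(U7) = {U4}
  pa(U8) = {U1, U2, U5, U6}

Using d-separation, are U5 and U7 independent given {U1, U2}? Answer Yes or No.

No

We examine all 6 paths between U5 and U7:
Path 1: U5 ← U4 → U7
  U4 is a fork and U4 is not conditioned on — no node blocks this path, so it is active.
Path 2: U5 → U8 ← U1 → U3 ← U0 → U4 → U7
  U8 is a collider here and neither U8 nor any of its descendants is conditioned on, so the collider stays closed — the path is blocked at U8.
Path 3: U5 → U8 ← U2 → U6 ← U0 → U4 → U7
  U8 is a collider here and neither U8 nor any of its descendants is conditioned on, so the collider stays closed — the path is blocked at U8.
Path 4: U5 → U8 ← U2 ← U0 → U4 → U7
  U8 is a collider here and neither U8 nor any of its descendants is conditioned on, so the collider stays closed — the path is blocked at U8.
Path 5: U5 → U8 ← U6 ← U2 ← U0 → U4 → U7
  U8 is a collider here and neither U8 nor any of its descendants is conditioned on, so the collider stays closed — the path is blocked at U8.
Path 6: U5 → U8 ← U6 ← U0 → U4 → U7
  U8 is a collider here and neither U8 nor any of its descendants is conditioned on, so the collider stays closed — the path is blocked at U8.
Because an active path exists, U5 and U7 are not d-separated.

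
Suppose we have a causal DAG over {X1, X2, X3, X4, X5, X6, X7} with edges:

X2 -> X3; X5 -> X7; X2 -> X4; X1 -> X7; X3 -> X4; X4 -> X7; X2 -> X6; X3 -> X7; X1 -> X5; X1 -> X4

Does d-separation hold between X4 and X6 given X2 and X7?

Yes

We examine all 5 paths between X4 and X6:
Path 1: X4 ← X2 → X6
  X2 is a fork here and X2 is conditioned on, so the path is blocked at X2.
Path 2: X4 ← X3 ← X2 → X6
  X2 is a fork here and X2 is conditioned on, so the path is blocked at X2.
Path 3: X4 → X7 ← X3 ← X2 → X6
  X2 is a fork here and X2 is conditioned on, so the path is blocked at X2.
Path 4: X4 ← X1 → X7 ← X3 ← X2 → X6
  X2 is a fork here and X2 is conditioned on, so the path is blocked at X2.
Path 5: X4 ← X1 → X5 → X7 ← X3 ← X2 → X6
  X2 is a fork here and X2 is conditioned on, so the path is blocked at X2.
Every path is blocked, so X4 and X6 are d-separated given {X2, X7}.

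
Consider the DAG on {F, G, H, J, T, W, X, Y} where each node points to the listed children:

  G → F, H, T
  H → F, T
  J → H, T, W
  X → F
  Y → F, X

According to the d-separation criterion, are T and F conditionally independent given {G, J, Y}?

We examine all 6 paths between T and F:
Path 1: T ← G → F
  G is a fork here and G is conditioned on, so the path is blocked at G.
Path 2: T ← G → H → F
  G is a fork here and G is conditioned on, so the path is blocked at G.
Path 3: T ← J → H ← G → F
  J is a fork here and J is conditioned on, so the path is blocked at J.
Path 4: T ← J → H → F
  J is a fork here and J is conditioned on, so the path is blocked at J.
Path 5: T ← H ← G → F
  G is a fork here and G is conditioned on, so the path is blocked at G.
Path 6: T ← H → F
  H is a fork and H is not conditioned on — no node blocks this path, so it is active.
Since the path T ← H → F is active, T and F are not d-separated given {G, J, Y}.

No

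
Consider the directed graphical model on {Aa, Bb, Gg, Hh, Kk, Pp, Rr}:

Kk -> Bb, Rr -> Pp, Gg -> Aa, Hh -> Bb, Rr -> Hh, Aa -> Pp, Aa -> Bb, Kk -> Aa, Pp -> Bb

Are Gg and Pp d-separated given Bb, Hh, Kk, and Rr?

Enumerating the 5 paths from Gg to Pp and testing each for blocking by {Bb, Hh, Kk, Rr}:
Path 1: Gg → Aa → Bb ← Hh ← Rr → Pp
  Hh is a chain here and Hh is conditioned on, so the path is blocked at Hh.
Path 2: Gg → Aa → Bb ← Pp
  Aa is a chain and Aa is not conditioned on; Bb is a collider and Bb is conditioned on, which opens it — no node blocks this path, so it is active.
Path 3: Gg → Aa → Pp
  Aa is a chain and Aa is not conditioned on — no node blocks this path, so it is active.
Path 4: Gg → Aa ← Kk → Bb ← Hh ← Rr → Pp
  Kk is a fork here and Kk is conditioned on, so the path is blocked at Kk.
Path 5: Gg → Aa ← Kk → Bb ← Pp
  Kk is a fork here and Kk is conditioned on, so the path is blocked at Kk.
Since the path Gg → Aa → Bb ← Pp is active, Gg and Pp are not d-separated given {Bb, Hh, Kk, Rr}.

No — Gg and Pp are not d-separated given {Bb, Hh, Kk, Rr}.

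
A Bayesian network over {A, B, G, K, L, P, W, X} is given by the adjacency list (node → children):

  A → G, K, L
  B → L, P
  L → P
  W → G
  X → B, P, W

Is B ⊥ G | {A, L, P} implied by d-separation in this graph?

No

There are 6 undirected paths between B and G; checking each against the conditioning set {A, L, P}:
Path 1: B → L ← A → G
  A is a fork here and A is conditioned on, so the path is blocked at A.
Path 2: B → L → P ← X → W → G
  L is a chain here and L is conditioned on, so the path is blocked at L.
Path 3: B → P ← L ← A → G
  L is a chain here and L is conditioned on, so the path is blocked at L.
Path 4: B → P ← X → W → G
  P is a collider and P is conditioned on, which opens it; X is a fork and X is not conditioned on; W is a chain and W is not conditioned on — no node blocks this path, so it is active.
Path 5: B ← X → W → G
  X is a fork and X is not conditioned on; W is a chain and W is not conditioned on — no node blocks this path, so it is active.
Path 6: B ← X → P ← L ← A → G
  L is a chain here and L is conditioned on, so the path is blocked at L.
Because an active path exists, B and G are not d-separated.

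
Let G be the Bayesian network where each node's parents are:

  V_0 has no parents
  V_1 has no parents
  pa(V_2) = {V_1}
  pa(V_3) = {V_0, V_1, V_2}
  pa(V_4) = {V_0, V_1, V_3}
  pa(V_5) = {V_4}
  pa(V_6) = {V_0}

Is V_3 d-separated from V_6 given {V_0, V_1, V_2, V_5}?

Enumerating the 4 paths from V_3 to V_6 and testing each for blocking by {V_0, V_1, V_2, V_5}:
Path 1: V_3 ← V_1 → V_4 ← V_0 → V_6
  V_1 is a fork here and V_1 is conditioned on, so the path is blocked at V_1.
Path 2: V_3 → V_4 ← V_0 → V_6
  V_0 is a fork here and V_0 is conditioned on, so the path is blocked at V_0.
Path 3: V_3 ← V_0 → V_6
  V_0 is a fork here and V_0 is conditioned on, so the path is blocked at V_0.
Path 4: V_3 ← V_2 ← V_1 → V_4 ← V_0 → V_6
  V_2 is a chain here and V_2 is conditioned on, so the path is blocked at V_2.
All paths are blocked; V_3 ⊥ V_6 | {V_0, V_1, V_2, V_5} holds.

Yes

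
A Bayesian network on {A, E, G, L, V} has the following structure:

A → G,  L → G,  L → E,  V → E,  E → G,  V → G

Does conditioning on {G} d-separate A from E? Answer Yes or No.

No — A and E are not d-separated given {G}.

We examine all 3 paths between A and E:
  1. A → G ← L → E — G:collider[open]; L:fork[open] ⇒ active
  2. A → G ← E — G:collider[open] ⇒ active
  3. A → G ← V → E — G:collider[open]; V:fork[open] ⇒ active
Because an active path exists, A and E are not d-separated.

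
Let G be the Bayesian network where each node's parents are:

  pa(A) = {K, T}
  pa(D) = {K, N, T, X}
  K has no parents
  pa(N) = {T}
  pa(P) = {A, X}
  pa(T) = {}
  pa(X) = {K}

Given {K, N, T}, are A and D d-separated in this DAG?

Yes

There are 6 undirected paths between A and D; checking each against the conditioning set {K, N, T}:
Path 1: A ← T → N → D
  T is a fork here and T is conditioned on, so the path is blocked at T.
Path 2: A ← T → D
  T is a fork here and T is conditioned on, so the path is blocked at T.
Path 3: A ← K → D
  K is a fork here and K is conditioned on, so the path is blocked at K.
Path 4: A ← K → X → D
  K is a fork here and K is conditioned on, so the path is blocked at K.
Path 5: A → P ← X → D
  P is a collider here and neither P nor any of its descendants is conditioned on, so the collider stays closed — the path is blocked at P.
Path 6: A → P ← X ← K → D
  P is a collider here and neither P nor any of its descendants is conditioned on, so the collider stays closed — the path is blocked at P.
Since every path is blocked, d-separation holds.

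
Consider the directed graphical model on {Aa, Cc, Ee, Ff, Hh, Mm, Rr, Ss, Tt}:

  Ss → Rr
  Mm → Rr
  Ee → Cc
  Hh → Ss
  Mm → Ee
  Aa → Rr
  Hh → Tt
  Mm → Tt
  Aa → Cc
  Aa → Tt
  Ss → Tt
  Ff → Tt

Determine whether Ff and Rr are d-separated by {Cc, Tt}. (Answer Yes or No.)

No — Ff and Rr are not d-separated given {Cc, Tt}.

Enumerating the 6 paths from Ff to Rr and testing each for blocking by {Cc, Tt}:
Path 1: Ff → Tt ← Aa → Rr
  Tt is a collider and Tt is conditioned on, which opens it; Aa is a fork and Aa is not conditioned on — no node blocks this path, so it is active.
Path 2: Ff → Tt ← Aa → Cc ← Ee ← Mm → Rr
  Tt is a collider and Tt is conditioned on, which opens it; Aa is a fork and Aa is not conditioned on; Cc is a collider and Cc is conditioned on, which opens it; Ee is a chain and Ee is not conditioned on; Mm is a fork and Mm is not conditioned on — no node blocks this path, so it is active.
Path 3: Ff → Tt ← Hh → Ss → Rr
  Tt is a collider and Tt is conditioned on, which opens it; Hh is a fork and Hh is not conditioned on; Ss is a chain and Ss is not conditioned on — no node blocks this path, so it is active.
Path 4: Ff → Tt ← Ss → Rr
  Tt is a collider and Tt is conditioned on, which opens it; Ss is a fork and Ss is not conditioned on — no node blocks this path, so it is active.
Path 5: Ff → Tt ← Mm → Ee → Cc ← Aa → Rr
  Tt is a collider and Tt is conditioned on, which opens it; Mm is a fork and Mm is not conditioned on; Ee is a chain and Ee is not conditioned on; Cc is a collider and Cc is conditioned on, which opens it; Aa is a fork and Aa is not conditioned on — no node blocks this path, so it is active.
Path 6: Ff → Tt ← Mm → Rr
  Tt is a collider and Tt is conditioned on, which opens it; Mm is a fork and Mm is not conditioned on — no node blocks this path, so it is active.
Because an active path exists, Ff and Rr are not d-separated.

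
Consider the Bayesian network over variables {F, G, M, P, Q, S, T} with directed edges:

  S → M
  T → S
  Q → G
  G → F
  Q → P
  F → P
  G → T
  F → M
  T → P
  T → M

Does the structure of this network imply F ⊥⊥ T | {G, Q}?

Enumerating the 6 paths from F to T and testing each for blocking by {G, Q}:
Path 1: F ← G ← Q → P ← T
  G is a chain here and G is conditioned on, so the path is blocked at G.
Path 2: F ← G → T
  G is a fork here and G is conditioned on, so the path is blocked at G.
Path 3: F → P ← Q → G → T
  P is a collider here and neither P nor any of its descendants is conditioned on, so the collider stays closed — the path is blocked at P.
Path 4: F → P ← T
  P is a collider here and neither P nor any of its descendants is conditioned on, so the collider stays closed — the path is blocked at P.
Path 5: F → M ← S ← T
  M is a collider here and neither M nor any of its descendants is conditioned on, so the collider stays closed — the path is blocked at M.
Path 6: F → M ← T
  M is a collider here and neither M nor any of its descendants is conditioned on, so the collider stays closed — the path is blocked at M.
Every path is blocked, so F and T are d-separated given {G, Q}.

Yes — F and T are d-separated given {G, Q}.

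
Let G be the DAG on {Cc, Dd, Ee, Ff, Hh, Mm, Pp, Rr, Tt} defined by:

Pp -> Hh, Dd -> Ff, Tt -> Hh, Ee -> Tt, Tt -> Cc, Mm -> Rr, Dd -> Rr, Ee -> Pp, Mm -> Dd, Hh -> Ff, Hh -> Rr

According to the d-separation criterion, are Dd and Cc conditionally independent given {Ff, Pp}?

No

There are 6 undirected paths between Dd and Cc; checking each against the conditioning set {Ff, Pp}:
  1. Dd → Ff ← Hh ← Tt → Cc — Ff:collider[open]; Hh:chain[open]; Tt:fork[open] ⇒ active
  2. Dd → Ff ← Hh ← Pp ← Ee → Tt → Cc — Ff:collider[open]; Hh:chain[open]; Pp:chain[blocks]; Ee:fork[open]; Tt:chain[open] ⇒ blocked
  3. Dd ← Mm → Rr ← Hh ← Tt → Cc — Mm:fork[open]; Rr:collider[blocks]; Hh:chain[open]; Tt:fork[open] ⇒ blocked
  4. Dd ← Mm → Rr ← Hh ← Pp ← Ee → Tt → Cc — Mm:fork[open]; Rr:collider[blocks]; Hh:chain[open]; Pp:chain[blocks]; Ee:fork[open]; Tt:chain[open] ⇒ blocked
  5. Dd → Rr ← Hh ← Tt → Cc — Rr:collider[blocks]; Hh:chain[open]; Tt:fork[open] ⇒ blocked
  6. Dd → Rr ← Hh ← Pp ← Ee → Tt → Cc — Rr:collider[blocks]; Hh:chain[open]; Pp:chain[blocks]; Ee:fork[open]; Tt:chain[open] ⇒ blocked
At least one path is unblocked, so d-separation fails.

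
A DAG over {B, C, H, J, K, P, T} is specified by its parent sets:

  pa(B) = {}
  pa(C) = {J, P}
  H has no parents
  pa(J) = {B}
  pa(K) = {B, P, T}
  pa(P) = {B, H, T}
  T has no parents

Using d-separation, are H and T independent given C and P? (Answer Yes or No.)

4 paths connect H and T; each must be blocked for d-separation to hold:
Path 1: H → P ← T
  P is a collider and P is conditioned on, which opens it — no node blocks this path, so it is active.
Path 2: H → P → C ← J ← B → K ← T
  P is a chain here and P is conditioned on, so the path is blocked at P.
Path 3: H → P → K ← T
  P is a chain here and P is conditioned on, so the path is blocked at P.
Path 4: H → P ← B → K ← T
  K is a collider here and neither K nor any of its descendants is conditioned on, so the collider stays closed — the path is blocked at K.
At least one path is unblocked, so d-separation fails.

No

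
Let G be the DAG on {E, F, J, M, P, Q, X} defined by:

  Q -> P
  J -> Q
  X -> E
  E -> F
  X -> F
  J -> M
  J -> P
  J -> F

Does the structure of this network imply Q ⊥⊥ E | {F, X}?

No

We examine all 4 paths between Q and E:
  1. Q ← J → F ← X → E — J:fork[open]; F:collider[open]; X:fork[blocks] ⇒ blocked
  2. Q ← J → F ← E — J:fork[open]; F:collider[open] ⇒ active
  3. Q → P ← J → F ← X → E — P:collider[blocks]; J:fork[open]; F:collider[open]; X:fork[blocks] ⇒ blocked
  4. Q → P ← J → F ← E — P:collider[blocks]; J:fork[open]; F:collider[open] ⇒ blocked
Since the path Q ← J → F ← E is active, Q and E are not d-separated given {F, X}.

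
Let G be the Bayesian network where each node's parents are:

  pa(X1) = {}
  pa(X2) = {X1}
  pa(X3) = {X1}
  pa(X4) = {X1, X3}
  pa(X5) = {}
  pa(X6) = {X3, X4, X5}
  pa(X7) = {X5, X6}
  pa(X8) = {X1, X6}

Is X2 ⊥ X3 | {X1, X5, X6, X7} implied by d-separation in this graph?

5 paths connect X2 and X3; each must be blocked for d-separation to hold:
  1. X2 ← X1 → X8 ← X6 ← X3 — X1:fork[blocks]; X8:collider[blocks]; X6:chain[blocks] ⇒ blocked
  2. X2 ← X1 → X8 ← X6 ← X4 ← X3 — X1:fork[blocks]; X8:collider[blocks]; X6:chain[blocks]; X4:chain[open] ⇒ blocked
  3. X2 ← X1 → X3 — X1:fork[blocks] ⇒ blocked
  4. X2 ← X1 → X4 → X6 ← X3 — X1:fork[blocks]; X4:chain[open]; X6:collider[open] ⇒ blocked
  5. X2 ← X1 → X4 ← X3 — X1:fork[blocks]; X4:collider[open] ⇒ blocked
Since every path is blocked, d-separation holds.

Yes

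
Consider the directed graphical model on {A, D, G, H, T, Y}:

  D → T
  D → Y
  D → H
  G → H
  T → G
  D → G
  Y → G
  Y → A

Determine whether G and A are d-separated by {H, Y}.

Yes

There are 4 undirected paths between G and A; checking each against the conditioning set {H, Y}:
Path 1: G ← T ← D → Y → A
  Y is a chain here and Y is conditioned on, so the path is blocked at Y.
Path 2: G → H ← D → Y → A
  Y is a chain here and Y is conditioned on, so the path is blocked at Y.
Path 3: G ← D → Y → A
  Y is a chain here and Y is conditioned on, so the path is blocked at Y.
Path 4: G ← Y → A
  Y is a fork here and Y is conditioned on, so the path is blocked at Y.
Since every path is blocked, d-separation holds.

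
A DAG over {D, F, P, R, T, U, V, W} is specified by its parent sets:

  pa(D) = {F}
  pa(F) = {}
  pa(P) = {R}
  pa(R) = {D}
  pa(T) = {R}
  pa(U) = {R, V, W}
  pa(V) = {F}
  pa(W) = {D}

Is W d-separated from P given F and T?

No — W and P are not d-separated given {F, T}.

There are 4 undirected paths between W and P; checking each against the conditioning set {F, T}:
Path 1: W ← D ← F → V → U ← R → P
  F is a fork here and F is conditioned on, so the path is blocked at F.
Path 2: W ← D → R → P
  D is a fork and D is not conditioned on; R is a chain and R is not conditioned on — no node blocks this path, so it is active.
Path 3: W → U ← V ← F → D → R → P
  U is a collider here and neither U nor any of its descendants is conditioned on, so the collider stays closed — the path is blocked at U.
Path 4: W → U ← R → P
  U is a collider here and neither U nor any of its descendants is conditioned on, so the collider stays closed — the path is blocked at U.
Since the path W ← D → R → P is active, W and P are not d-separated given {F, T}.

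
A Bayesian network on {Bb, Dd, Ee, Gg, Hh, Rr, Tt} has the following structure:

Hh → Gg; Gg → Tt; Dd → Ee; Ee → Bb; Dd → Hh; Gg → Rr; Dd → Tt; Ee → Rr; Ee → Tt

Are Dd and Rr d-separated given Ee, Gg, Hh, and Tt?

We examine all 6 paths between Dd and Rr:
Path 1: Dd → Ee → Rr
  Ee is a chain here and Ee is conditioned on, so the path is blocked at Ee.
Path 2: Dd → Ee → Tt ← Gg → Rr
  Ee is a chain here and Ee is conditioned on, so the path is blocked at Ee.
Path 3: Dd → Hh → Gg → Rr
  Hh is a chain here and Hh is conditioned on, so the path is blocked at Hh.
Path 4: Dd → Hh → Gg → Tt ← Ee → Rr
  Hh is a chain here and Hh is conditioned on, so the path is blocked at Hh.
Path 5: Dd → Tt ← Ee → Rr
  Ee is a fork here and Ee is conditioned on, so the path is blocked at Ee.
Path 6: Dd → Tt ← Gg → Rr
  Gg is a fork here and Gg is conditioned on, so the path is blocked at Gg.
All paths are blocked; Dd ⊥ Rr | {Ee, Gg, Hh, Tt} holds.

Yes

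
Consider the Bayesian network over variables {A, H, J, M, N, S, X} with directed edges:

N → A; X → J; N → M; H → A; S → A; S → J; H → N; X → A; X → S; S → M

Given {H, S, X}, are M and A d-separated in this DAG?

No — M and A are not d-separated given {H, S, X}.

We examine all 5 paths between M and A:
  1. M ← N ← H → A — N:chain[open]; H:fork[blocks] ⇒ blocked
  2. M ← N → A — N:fork[open] ⇒ active
  3. M ← S ← X → A — S:chain[blocks]; X:fork[blocks] ⇒ blocked
  4. M ← S → A — S:fork[blocks] ⇒ blocked
  5. M ← S → J ← X → A — S:fork[blocks]; J:collider[blocks]; X:fork[blocks] ⇒ blocked
At least one path is unblocked, so d-separation fails.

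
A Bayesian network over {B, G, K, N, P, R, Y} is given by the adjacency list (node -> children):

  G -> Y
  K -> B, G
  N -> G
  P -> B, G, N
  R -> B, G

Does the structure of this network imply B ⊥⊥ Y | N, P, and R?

We examine all 4 paths between B and Y:
Path 1: B ← R → G → Y
  R is a fork here and R is conditioned on, so the path is blocked at R.
Path 2: B ← P → N → G → Y
  P is a fork here and P is conditioned on, so the path is blocked at P.
Path 3: B ← P → G → Y
  P is a fork here and P is conditioned on, so the path is blocked at P.
Path 4: B ← K → G → Y
  K is a fork and K is not conditioned on; G is a chain and G is not conditioned on — no node blocks this path, so it is active.
At least one path is unblocked, so d-separation fails.

No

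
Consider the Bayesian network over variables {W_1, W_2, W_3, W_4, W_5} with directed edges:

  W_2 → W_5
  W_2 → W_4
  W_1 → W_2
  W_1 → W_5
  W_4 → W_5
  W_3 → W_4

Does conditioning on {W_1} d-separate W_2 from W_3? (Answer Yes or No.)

3 paths connect W_2 and W_3; each must be blocked for d-separation to hold:
  1. W_2 → W_5 ← W_4 ← W_3 — W_5:collider[blocks]; W_4:chain[open] ⇒ blocked
  2. W_2 → W_4 ← W_3 — W_4:collider[blocks] ⇒ blocked
  3. W_2 ← W_1 → W_5 ← W_4 ← W_3 — W_1:fork[blocks]; W_5:collider[blocks]; W_4:chain[open] ⇒ blocked
Every path is blocked, so W_2 and W_3 are d-separated given {W_1}.

Yes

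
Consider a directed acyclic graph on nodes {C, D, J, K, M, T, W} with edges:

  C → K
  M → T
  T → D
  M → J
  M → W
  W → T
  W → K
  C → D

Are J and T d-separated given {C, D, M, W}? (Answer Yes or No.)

Enumerating the 3 paths from J to T and testing each for blocking by {C, D, M, W}:
  1. J ← M → T — M:fork[blocks] ⇒ blocked
  2. J ← M → W → T — M:fork[blocks]; W:chain[blocks] ⇒ blocked
  3. J ← M → W → K ← C → D ← T — M:fork[blocks]; W:chain[blocks]; K:collider[blocks]; C:fork[blocks]; D:collider[open] ⇒ blocked
All paths are blocked; J ⊥ T | {C, D, M, W} holds.

Yes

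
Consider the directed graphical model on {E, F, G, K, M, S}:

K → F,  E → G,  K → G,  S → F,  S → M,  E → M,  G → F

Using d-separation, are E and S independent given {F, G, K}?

There are 3 undirected paths between E and S; checking each against the conditioning set {F, G, K}:
Path 1: E → G → F ← S
  G is a chain here and G is conditioned on, so the path is blocked at G.
Path 2: E → G ← K → F ← S
  K is a fork here and K is conditioned on, so the path is blocked at K.
Path 3: E → M ← S
  M is a collider here and neither M nor any of its descendants is conditioned on, so the collider stays closed — the path is blocked at M.
Since every path is blocked, d-separation holds.

Yes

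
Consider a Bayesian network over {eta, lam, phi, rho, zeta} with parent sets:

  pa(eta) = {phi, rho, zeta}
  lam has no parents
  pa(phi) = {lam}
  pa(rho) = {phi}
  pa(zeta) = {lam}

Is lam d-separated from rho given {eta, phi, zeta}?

Yes — lam and rho are d-separated given {eta, phi, zeta}.

We examine all 4 paths between lam and rho:
Path 1: lam → zeta → eta ← phi → rho
  zeta is a chain here and zeta is conditioned on, so the path is blocked at zeta.
Path 2: lam → zeta → eta ← rho
  zeta is a chain here and zeta is conditioned on, so the path is blocked at zeta.
Path 3: lam → phi → eta ← rho
  phi is a chain here and phi is conditioned on, so the path is blocked at phi.
Path 4: lam → phi → rho
  phi is a chain here and phi is conditioned on, so the path is blocked at phi.
Since every path is blocked, d-separation holds.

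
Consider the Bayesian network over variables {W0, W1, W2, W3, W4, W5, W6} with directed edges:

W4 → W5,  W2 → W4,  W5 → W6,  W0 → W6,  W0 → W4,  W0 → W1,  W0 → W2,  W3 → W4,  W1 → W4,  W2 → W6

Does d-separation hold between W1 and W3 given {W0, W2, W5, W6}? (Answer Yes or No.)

No

We examine all 6 paths between W1 and W3:
  1. W1 ← W0 → W6 ← W2 → W4 ← W3 — W0:fork[blocks]; W6:collider[open]; W2:fork[blocks]; W4:collider[open] ⇒ blocked
  2. W1 ← W0 → W6 ← W5 ← W4 ← W3 — W0:fork[blocks]; W6:collider[open]; W5:chain[blocks]; W4:chain[open] ⇒ blocked
  3. W1 ← W0 → W2 → W6 ← W5 ← W4 ← W3 — W0:fork[blocks]; W2:chain[blocks]; W6:collider[open]; W5:chain[blocks]; W4:chain[open] ⇒ blocked
  4. W1 ← W0 → W2 → W4 ← W3 — W0:fork[blocks]; W2:chain[blocks]; W4:collider[open] ⇒ blocked
  5. W1 ← W0 → W4 ← W3 — W0:fork[blocks]; W4:collider[open] ⇒ blocked
  6. W1 → W4 ← W3 — W4:collider[open] ⇒ active
At least one path is unblocked, so d-separation fails.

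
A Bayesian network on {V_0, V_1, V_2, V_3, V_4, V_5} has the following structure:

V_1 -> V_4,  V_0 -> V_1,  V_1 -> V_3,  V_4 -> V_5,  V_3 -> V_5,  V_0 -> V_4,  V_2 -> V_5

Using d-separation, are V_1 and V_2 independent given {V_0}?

Yes

3 paths connect V_1 and V_2; each must be blocked for d-separation to hold:
Path 1: V_1 → V_4 → V_5 ← V_2
  V_5 is a collider here and neither V_5 nor any of its descendants is conditioned on, so the collider stays closed — the path is blocked at V_5.
Path 2: V_1 → V_3 → V_5 ← V_2
  V_5 is a collider here and neither V_5 nor any of its descendants is conditioned on, so the collider stays closed — the path is blocked at V_5.
Path 3: V_1 ← V_0 → V_4 → V_5 ← V_2
  V_0 is a fork here and V_0 is conditioned on, so the path is blocked at V_0.
Since every path is blocked, d-separation holds.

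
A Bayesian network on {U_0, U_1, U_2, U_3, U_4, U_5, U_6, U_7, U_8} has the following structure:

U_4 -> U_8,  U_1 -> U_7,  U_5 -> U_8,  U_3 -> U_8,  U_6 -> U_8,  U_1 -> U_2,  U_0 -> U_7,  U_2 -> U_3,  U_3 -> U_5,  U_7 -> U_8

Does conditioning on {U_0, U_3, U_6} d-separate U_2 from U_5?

Yes — U_2 and U_5 are d-separated given {U_0, U_3, U_6}.

4 paths connect U_2 and U_5; each must be blocked for d-separation to hold:
  1. U_2 → U_3 → U_8 ← U_5 — U_3:chain[blocks]; U_8:collider[blocks] ⇒ blocked
  2. U_2 → U_3 → U_5 — U_3:chain[blocks] ⇒ blocked
  3. U_2 ← U_1 → U_7 → U_8 ← U_3 → U_5 — U_1:fork[open]; U_7:chain[open]; U_8:collider[blocks]; U_3:fork[blocks] ⇒ blocked
  4. U_2 ← U_1 → U_7 → U_8 ← U_5 — U_1:fork[open]; U_7:chain[open]; U_8:collider[blocks] ⇒ blocked
Every path is blocked, so U_2 and U_5 are d-separated given {U_0, U_3, U_6}.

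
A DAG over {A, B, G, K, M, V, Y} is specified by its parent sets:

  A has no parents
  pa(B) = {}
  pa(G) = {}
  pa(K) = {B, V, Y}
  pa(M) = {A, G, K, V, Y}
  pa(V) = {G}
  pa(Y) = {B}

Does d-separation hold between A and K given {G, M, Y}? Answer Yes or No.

We examine all 5 paths between A and K:
  1. A → M ← Y ← B → K — M:collider[open]; Y:chain[blocks]; B:fork[open] ⇒ blocked
  2. A → M ← Y → K — M:collider[open]; Y:fork[blocks] ⇒ blocked
  3. A → M ← G → V → K — M:collider[open]; G:fork[blocks]; V:chain[open] ⇒ blocked
  4. A → M ← V → K — M:collider[open]; V:fork[open] ⇒ active
  5. A → M ← K — M:collider[open] ⇒ active
Because an active path exists, A and K are not d-separated.

No — A and K are not d-separated given {G, M, Y}.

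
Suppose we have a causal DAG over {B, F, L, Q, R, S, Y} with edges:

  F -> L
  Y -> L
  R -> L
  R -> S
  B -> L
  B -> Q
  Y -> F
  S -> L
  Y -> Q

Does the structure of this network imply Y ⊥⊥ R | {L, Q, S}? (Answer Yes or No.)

Enumerating the 6 paths from Y to R and testing each for blocking by {L, Q, S}:
Path 1: Y → F → L ← R
  F is a chain and F is not conditioned on; L is a collider and L is conditioned on, which opens it — no node blocks this path, so it is active.
Path 2: Y → F → L ← S ← R
  S is a chain here and S is conditioned on, so the path is blocked at S.
Path 3: Y → L ← R
  L is a collider and L is conditioned on, which opens it — no node blocks this path, so it is active.
Path 4: Y → L ← S ← R
  S is a chain here and S is conditioned on, so the path is blocked at S.
Path 5: Y → Q ← B → L ← R
  Q is a collider and Q is conditioned on, which opens it; B is a fork and B is not conditioned on; L is a collider and L is conditioned on, which opens it — no node blocks this path, so it is active.
Path 6: Y → Q ← B → L ← S ← R
  S is a chain here and S is conditioned on, so the path is blocked at S.
At least one path is unblocked, so d-separation fails.

No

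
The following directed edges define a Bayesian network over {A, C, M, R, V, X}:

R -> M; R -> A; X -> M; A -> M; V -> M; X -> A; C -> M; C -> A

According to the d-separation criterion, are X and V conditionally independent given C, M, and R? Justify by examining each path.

No — X and V are not d-separated given {C, M, R}.

4 paths connect X and V; each must be blocked for d-separation to hold:
Path 1: X → M ← V
  M is a collider and M is conditioned on, which opens it — no node blocks this path, so it is active.
Path 2: X → A → M ← V
  A is a chain and A is not conditioned on; M is a collider and M is conditioned on, which opens it — no node blocks this path, so it is active.
Path 3: X → A ← R → M ← V
  R is a fork here and R is conditioned on, so the path is blocked at R.
Path 4: X → A ← C → M ← V
  C is a fork here and C is conditioned on, so the path is blocked at C.
At least one path is unblocked, so d-separation fails.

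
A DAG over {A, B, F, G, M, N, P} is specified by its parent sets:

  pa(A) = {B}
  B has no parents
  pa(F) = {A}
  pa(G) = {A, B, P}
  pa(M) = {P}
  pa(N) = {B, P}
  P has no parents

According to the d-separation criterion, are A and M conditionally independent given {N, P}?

Yes

4 paths connect A and M; each must be blocked for d-separation to hold:
  1. A ← B → G ← P → M — B:fork[open]; G:collider[blocks]; P:fork[blocks] ⇒ blocked
  2. A ← B → N ← P → M — B:fork[open]; N:collider[open]; P:fork[blocks] ⇒ blocked
  3. A → G ← P → M — G:collider[blocks]; P:fork[blocks] ⇒ blocked
  4. A → G ← B → N ← P → M — G:collider[blocks]; B:fork[open]; N:collider[open]; P:fork[blocks] ⇒ blocked
Every path is blocked, so A and M are d-separated given {N, P}.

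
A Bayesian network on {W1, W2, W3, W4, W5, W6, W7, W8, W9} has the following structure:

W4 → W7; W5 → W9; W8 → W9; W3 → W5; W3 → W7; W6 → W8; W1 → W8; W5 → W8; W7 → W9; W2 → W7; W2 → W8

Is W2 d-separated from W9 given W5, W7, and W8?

Yes

6 paths connect W2 and W9; each must be blocked for d-separation to hold:
Path 1: W2 → W7 → W9
  W7 is a chain here and W7 is conditioned on, so the path is blocked at W7.
Path 2: W2 → W7 ← W3 → W5 → W8 → W9
  W5 is a chain here and W5 is conditioned on, so the path is blocked at W5.
Path 3: W2 → W7 ← W3 → W5 → W9
  W5 is a chain here and W5 is conditioned on, so the path is blocked at W5.
Path 4: W2 → W8 ← W5 → W9
  W5 is a fork here and W5 is conditioned on, so the path is blocked at W5.
Path 5: W2 → W8 ← W5 ← W3 → W7 → W9
  W5 is a chain here and W5 is conditioned on, so the path is blocked at W5.
Path 6: W2 → W8 → W9
  W8 is a chain here and W8 is conditioned on, so the path is blocked at W8.
Since every path is blocked, d-separation holds.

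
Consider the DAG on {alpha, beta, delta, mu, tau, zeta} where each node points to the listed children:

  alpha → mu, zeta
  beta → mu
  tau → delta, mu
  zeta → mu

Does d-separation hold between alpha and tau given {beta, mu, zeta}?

Enumerating the 2 paths from alpha to tau and testing each for blocking by {beta, mu, zeta}:
Path 1: alpha → mu ← tau
  mu is a collider and mu is conditioned on, which opens it — no node blocks this path, so it is active.
Path 2: alpha → zeta → mu ← tau
  zeta is a chain here and zeta is conditioned on, so the path is blocked at zeta.
Since the path alpha → mu ← tau is active, alpha and tau are not d-separated given {beta, mu, zeta}.

No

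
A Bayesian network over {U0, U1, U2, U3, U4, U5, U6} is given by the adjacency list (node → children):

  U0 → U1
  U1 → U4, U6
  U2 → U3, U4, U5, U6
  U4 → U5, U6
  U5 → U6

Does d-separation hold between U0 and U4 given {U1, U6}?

Yes

We examine all 6 paths between U0 and U4:
Path 1: U0 → U1 → U4
  U1 is a chain here and U1 is conditioned on, so the path is blocked at U1.
Path 2: U0 → U1 → U6 ← U4
  U1 is a chain here and U1 is conditioned on, so the path is blocked at U1.
Path 3: U0 → U1 → U6 ← U2 → U4
  U1 is a chain here and U1 is conditioned on, so the path is blocked at U1.
Path 4: U0 → U1 → U6 ← U2 → U5 ← U4
  U1 is a chain here and U1 is conditioned on, so the path is blocked at U1.
Path 5: U0 → U1 → U6 ← U5 ← U4
  U1 is a chain here and U1 is conditioned on, so the path is blocked at U1.
Path 6: U0 → U1 → U6 ← U5 ← U2 → U4
  U1 is a chain here and U1 is conditioned on, so the path is blocked at U1.
Since every path is blocked, d-separation holds.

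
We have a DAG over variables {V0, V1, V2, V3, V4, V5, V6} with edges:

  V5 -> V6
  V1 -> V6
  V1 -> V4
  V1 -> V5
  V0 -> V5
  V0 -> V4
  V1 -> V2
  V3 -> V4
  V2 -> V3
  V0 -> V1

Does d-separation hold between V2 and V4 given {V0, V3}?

No

We examine all 5 paths between V2 and V4:
  1. V2 ← V1 → V5 ← V0 → V4 — V1:fork[open]; V5:collider[blocks]; V0:fork[blocks] ⇒ blocked
  2. V2 ← V1 → V4 — V1:fork[open] ⇒ active
  3. V2 ← V1 ← V0 → V4 — V1:chain[open]; V0:fork[blocks] ⇒ blocked
  4. V2 ← V1 → V6 ← V5 ← V0 → V4 — V1:fork[open]; V6:collider[blocks]; V5:chain[open]; V0:fork[blocks] ⇒ blocked
  5. V2 → V3 → V4 — V3:chain[blocks] ⇒ blocked
At least one path is unblocked, so d-separation fails.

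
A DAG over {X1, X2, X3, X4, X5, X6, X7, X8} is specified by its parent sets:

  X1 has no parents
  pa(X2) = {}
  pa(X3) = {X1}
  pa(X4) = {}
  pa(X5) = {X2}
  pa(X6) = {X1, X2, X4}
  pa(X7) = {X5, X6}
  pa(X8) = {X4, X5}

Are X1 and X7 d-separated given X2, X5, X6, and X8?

Yes — X1 and X7 are d-separated given {X2, X5, X6, X8}.

3 paths connect X1 and X7; each must be blocked for d-separation to hold:
Path 1: X1 → X6 → X7
  X6 is a chain here and X6 is conditioned on, so the path is blocked at X6.
Path 2: X1 → X6 ← X4 → X8 ← X5 → X7
  X5 is a fork here and X5 is conditioned on, so the path is blocked at X5.
Path 3: X1 → X6 ← X2 → X5 → X7
  X2 is a fork here and X2 is conditioned on, so the path is blocked at X2.
All paths are blocked; X1 ⊥ X7 | {X2, X5, X6, X8} holds.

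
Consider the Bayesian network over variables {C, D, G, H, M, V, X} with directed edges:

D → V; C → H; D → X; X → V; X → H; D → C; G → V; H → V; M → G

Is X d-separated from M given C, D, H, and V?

Enumerating the 5 paths from X to M and testing each for blocking by {C, D, H, V}:
Path 1: X ← D → V ← G ← M
  D is a fork here and D is conditioned on, so the path is blocked at D.
Path 2: X ← D → C → H → V ← G ← M
  D is a fork here and D is conditioned on, so the path is blocked at D.
Path 3: X → V ← G ← M
  V is a collider and V is conditioned on, which opens it; G is a chain and G is not conditioned on — no node blocks this path, so it is active.
Path 4: X → H → V ← G ← M
  H is a chain here and H is conditioned on, so the path is blocked at H.
Path 5: X → H ← C ← D → V ← G ← M
  C is a chain here and C is conditioned on, so the path is blocked at C.
At least one path is unblocked, so d-separation fails.

No — X and M are not d-separated given {C, D, H, V}.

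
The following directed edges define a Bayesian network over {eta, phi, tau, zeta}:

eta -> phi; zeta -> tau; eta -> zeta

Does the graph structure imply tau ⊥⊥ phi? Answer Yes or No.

No — tau and phi are not d-separated given ∅.

The only undirected path from tau to phi is:
Path 1: tau ← zeta ← eta → phi
  zeta is a chain and zeta is not conditioned on; eta is a fork and eta is not conditioned on — no node blocks this path, so it is active.
Because an active path exists, tau and phi are not d-separated.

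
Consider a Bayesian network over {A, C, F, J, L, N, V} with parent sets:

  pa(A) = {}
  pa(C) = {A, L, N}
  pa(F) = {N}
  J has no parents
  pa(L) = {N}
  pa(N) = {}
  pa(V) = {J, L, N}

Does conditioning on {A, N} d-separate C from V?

No — C and V are not d-separated given {A, N}.

4 paths connect C and V; each must be blocked for d-separation to hold:
Path 1: C ← L → V
  L is a fork and L is not conditioned on — no node blocks this path, so it is active.
Path 2: C ← L ← N → V
  N is a fork here and N is conditioned on, so the path is blocked at N.
Path 3: C ← N → V
  N is a fork here and N is conditioned on, so the path is blocked at N.
Path 4: C ← N → L → V
  N is a fork here and N is conditioned on, so the path is blocked at N.
Because an active path exists, C and V are not d-separated.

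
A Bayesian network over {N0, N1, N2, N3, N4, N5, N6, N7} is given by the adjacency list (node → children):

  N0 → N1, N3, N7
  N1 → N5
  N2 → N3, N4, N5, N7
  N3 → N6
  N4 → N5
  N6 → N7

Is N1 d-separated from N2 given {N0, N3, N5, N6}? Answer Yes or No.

No

We examine all 6 paths between N1 and N2:
Path 1: N1 ← N0 → N3 ← N2
  N0 is a fork here and N0 is conditioned on, so the path is blocked at N0.
Path 2: N1 ← N0 → N3 → N6 → N7 ← N2
  N0 is a fork here and N0 is conditioned on, so the path is blocked at N0.
Path 3: N1 ← N0 → N7 ← N2
  N0 is a fork here and N0 is conditioned on, so the path is blocked at N0.
Path 4: N1 ← N0 → N7 ← N6 ← N3 ← N2
  N0 is a fork here and N0 is conditioned on, so the path is blocked at N0.
Path 5: N1 → N5 ← N2
  N5 is a collider and N5 is conditioned on, which opens it — no node blocks this path, so it is active.
Path 6: N1 → N5 ← N4 ← N2
  N5 is a collider and N5 is conditioned on, which opens it; N4 is a chain and N4 is not conditioned on — no node blocks this path, so it is active.
Because an active path exists, N1 and N2 are not d-separated.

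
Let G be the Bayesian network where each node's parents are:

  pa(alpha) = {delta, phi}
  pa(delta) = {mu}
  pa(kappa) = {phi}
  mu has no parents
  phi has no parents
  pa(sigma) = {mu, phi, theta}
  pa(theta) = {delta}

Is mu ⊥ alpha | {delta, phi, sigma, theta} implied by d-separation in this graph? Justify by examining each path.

We examine all 4 paths between mu and alpha:
  1. mu → sigma ← theta ← delta → alpha — sigma:collider[open]; theta:chain[blocks]; delta:fork[blocks] ⇒ blocked
  2. mu → sigma ← phi → alpha — sigma:collider[open]; phi:fork[blocks] ⇒ blocked
  3. mu → delta → theta → sigma ← phi → alpha — delta:chain[blocks]; theta:chain[blocks]; sigma:collider[open]; phi:fork[blocks] ⇒ blocked
  4. mu → delta → alpha — delta:chain[blocks] ⇒ blocked
All paths are blocked; mu ⊥ alpha | {delta, phi, sigma, theta} holds.

Yes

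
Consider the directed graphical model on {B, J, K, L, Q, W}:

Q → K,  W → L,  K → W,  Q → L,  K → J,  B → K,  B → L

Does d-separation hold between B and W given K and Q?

4 paths connect B and W; each must be blocked for d-separation to hold:
Path 1: B → K ← Q → L ← W
  Q is a fork here and Q is conditioned on, so the path is blocked at Q.
Path 2: B → K → W
  K is a chain here and K is conditioned on, so the path is blocked at K.
Path 3: B → L ← Q → K → W
  L is a collider here and neither L nor any of its descendants is conditioned on, so the collider stays closed — the path is blocked at L.
Path 4: B → L ← W
  L is a collider here and neither L nor any of its descendants is conditioned on, so the collider stays closed — the path is blocked at L.
Every path is blocked, so B and W are d-separated given {K, Q}.

Yes — B and W are d-separated given {K, Q}.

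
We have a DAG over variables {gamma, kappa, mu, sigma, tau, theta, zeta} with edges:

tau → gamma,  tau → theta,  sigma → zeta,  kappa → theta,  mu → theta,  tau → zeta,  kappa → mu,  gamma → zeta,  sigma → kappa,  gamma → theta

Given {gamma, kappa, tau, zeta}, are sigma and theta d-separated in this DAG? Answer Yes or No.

Yes

6 paths connect sigma and theta; each must be blocked for d-separation to hold:
Path 1: sigma → zeta ← tau → theta
  tau is a fork here and tau is conditioned on, so the path is blocked at tau.
Path 2: sigma → zeta ← tau → gamma → theta
  tau is a fork here and tau is conditioned on, so the path is blocked at tau.
Path 3: sigma → zeta ← gamma ← tau → theta
  gamma is a chain here and gamma is conditioned on, so the path is blocked at gamma.
Path 4: sigma → zeta ← gamma → theta
  gamma is a fork here and gamma is conditioned on, so the path is blocked at gamma.
Path 5: sigma → kappa → theta
  kappa is a chain here and kappa is conditioned on, so the path is blocked at kappa.
Path 6: sigma → kappa → mu → theta
  kappa is a chain here and kappa is conditioned on, so the path is blocked at kappa.
Every path is blocked, so sigma and theta are d-separated given {gamma, kappa, tau, zeta}.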